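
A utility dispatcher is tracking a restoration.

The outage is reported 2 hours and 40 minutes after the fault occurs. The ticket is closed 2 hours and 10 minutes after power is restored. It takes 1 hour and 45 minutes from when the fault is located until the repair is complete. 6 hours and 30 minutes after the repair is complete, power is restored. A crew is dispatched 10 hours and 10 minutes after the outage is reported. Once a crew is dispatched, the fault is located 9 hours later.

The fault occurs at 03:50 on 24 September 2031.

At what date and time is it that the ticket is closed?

12:05 on 25 September 2031

The fault occurs: 03:50 Sep 24, 2031.
The outage is reported: 03:50 Sep 24, 2031 + 2h40m = 06:30 Sep 24, 2031.
A crew is dispatched: 06:30 Sep 24, 2031 + 10h10m = 16:40 Sep 24, 2031.
The fault is located: 16:40 Sep 24, 2031 + 9h = 01:40 Sep 25, 2031.
The repair is complete: 01:40 Sep 25, 2031 + 1h45m = 03:25 Sep 25, 2031.
Power is restored: 03:25 Sep 25, 2031 + 6h30m = 09:55 Sep 25, 2031.
The ticket is closed: 09:55 Sep 25, 2031 + 2h10m = 12:05 Sep 25, 2031.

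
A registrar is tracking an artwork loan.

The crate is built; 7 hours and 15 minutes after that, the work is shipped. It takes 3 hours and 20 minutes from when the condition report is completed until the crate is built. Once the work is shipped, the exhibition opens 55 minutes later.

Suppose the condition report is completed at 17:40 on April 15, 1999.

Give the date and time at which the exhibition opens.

05:10 on April 16, 1999

The condition report is completed: 17:40 Apr 15, 1999.
The crate is built: 17:40 Apr 15, 1999 + 3h20m = 21:00 Apr 15, 1999.
The work is shipped: 21:00 Apr 15, 1999 + 7h15m = 04:15 Apr 16, 1999.
The exhibition opens: 04:15 Apr 16, 1999 + 55m = 05:10 Apr 16, 1999.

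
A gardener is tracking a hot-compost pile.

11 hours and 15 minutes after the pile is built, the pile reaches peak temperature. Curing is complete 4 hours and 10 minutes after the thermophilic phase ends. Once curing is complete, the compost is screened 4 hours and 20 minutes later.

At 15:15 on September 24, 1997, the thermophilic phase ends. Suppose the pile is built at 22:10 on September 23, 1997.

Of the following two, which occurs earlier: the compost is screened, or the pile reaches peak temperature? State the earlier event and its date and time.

The thermophilic phase ends: 15:15 Sep 24, 1997.
Curing is complete: 15:15 Sep 24, 1997 + 4h10m = 19:25 Sep 24, 1997.
The compost is screened: 19:25 Sep 24, 1997 + 4h20m = 23:45 Sep 24, 1997.
The pile is built: 22:10 Sep 23, 1997.
The pile reaches peak temperature: 22:10 Sep 23, 1997 + 11h15m = 09:25 Sep 24, 1997.
Comparing: the compost is screened at 23:45 Sep 24, 1997 vs the pile reaches peak temperature at 09:25 Sep 24, 1997. Earlier: the pile reaches peak temperature.

The pile reaches peak temperature — 09:25 on September 24, 1997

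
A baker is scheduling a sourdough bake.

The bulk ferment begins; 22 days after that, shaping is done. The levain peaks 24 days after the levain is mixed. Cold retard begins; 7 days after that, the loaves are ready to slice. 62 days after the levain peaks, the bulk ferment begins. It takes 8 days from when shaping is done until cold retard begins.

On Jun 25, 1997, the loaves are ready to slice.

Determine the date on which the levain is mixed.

The loaves are ready to slice: Jun 25, 1997.
Cold retard begins: Jun 25, 1997 − 7 days = Jun 18, 1997.
Shaping is done: Jun 18, 1997 − 8 days = Jun 10, 1997.
The bulk ferment begins: Jun 10, 1997 − 22 days = May 19, 1997.
The levain peaks: May 19, 1997 − 62 days = Mar 18, 1997.
The levain is mixed: Mar 18, 1997 − 24 days = Feb 22, 1997.

Feb 22, 1997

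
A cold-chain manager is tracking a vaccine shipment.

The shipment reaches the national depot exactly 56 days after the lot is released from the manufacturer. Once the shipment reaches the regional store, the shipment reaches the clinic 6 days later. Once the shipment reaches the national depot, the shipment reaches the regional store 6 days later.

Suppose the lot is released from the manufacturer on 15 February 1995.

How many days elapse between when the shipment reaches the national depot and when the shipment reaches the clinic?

12 days

Causal path: the shipment reaches the national depot → the shipment reaches the regional store → the shipment reaches the clinic.
Total delay along the path: 6 + 6 = 12 days.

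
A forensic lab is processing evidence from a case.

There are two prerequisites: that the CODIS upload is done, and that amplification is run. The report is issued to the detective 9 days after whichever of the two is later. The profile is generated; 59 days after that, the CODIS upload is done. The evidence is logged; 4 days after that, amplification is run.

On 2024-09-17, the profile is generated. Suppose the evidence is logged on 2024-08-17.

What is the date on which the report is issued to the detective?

2024-11-24

The profile is generated: Sep 17, 2024.
The CODIS upload is done: Sep 17, 2024 + 59 days = Nov 15, 2024.
The evidence is logged: Aug 17, 2024.
Amplification is run: Aug 17, 2024 + 4 days = Aug 21, 2024.
Both prerequisites met — the CODIS upload is done (Nov 15, 2024), amplification is run (Aug 21, 2024); the later is Nov 15, 2024.
The report is issued to the detective: Nov 15, 2024 + 9 days = Nov 24, 2024.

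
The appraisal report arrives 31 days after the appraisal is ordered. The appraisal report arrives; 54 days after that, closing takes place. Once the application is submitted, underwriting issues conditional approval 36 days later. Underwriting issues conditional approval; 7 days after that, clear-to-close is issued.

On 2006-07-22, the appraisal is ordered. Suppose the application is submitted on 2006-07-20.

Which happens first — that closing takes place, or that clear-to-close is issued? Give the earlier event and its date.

Clear-to-close is issued — 2006-09-01

The appraisal is ordered: Jul 22, 2006.
The appraisal report arrives: Jul 22, 2006 + 31 days = Aug 22, 2006.
Closing takes place: Aug 22, 2006 + 54 days = Oct 15, 2006.
The application is submitted: Jul 20, 2006.
Underwriting issues conditional approval: Jul 20, 2006 + 36 days = Aug 25, 2006.
Clear-to-close is issued: Aug 25, 2006 + 7 days = Sep 1, 2006.
Comparing: closing takes place on Oct 15, 2006 vs clear-to-close is issued on Sep 1, 2006. Earlier: clear-to-close is issued.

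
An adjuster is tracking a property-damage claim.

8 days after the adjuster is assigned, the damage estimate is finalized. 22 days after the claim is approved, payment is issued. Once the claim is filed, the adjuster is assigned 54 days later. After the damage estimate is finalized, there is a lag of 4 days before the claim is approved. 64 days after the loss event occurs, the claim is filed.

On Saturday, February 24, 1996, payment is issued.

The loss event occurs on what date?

Payment is issued: Feb 24, 1996.
The claim is approved: Feb 24, 1996 − 22 days = Feb 2, 1996.
The damage estimate is finalized: Feb 2, 1996 − 4 days = Jan 29, 1996.
The adjuster is assigned: Jan 29, 1996 − 8 days = Jan 21, 1996.
The claim is filed: Jan 21, 1996 − 54 days = Nov 28, 1995.
The loss event occurs: Nov 28, 1995 − 64 days = Sep 25, 1995.

Monday, September 25, 1995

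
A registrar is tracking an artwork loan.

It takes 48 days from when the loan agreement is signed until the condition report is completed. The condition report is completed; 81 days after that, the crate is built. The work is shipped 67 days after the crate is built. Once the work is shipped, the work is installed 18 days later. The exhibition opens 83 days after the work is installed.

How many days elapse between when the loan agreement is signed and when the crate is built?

Causal path: the loan agreement is signed → the condition report is completed → the crate is built.
Total delay along the path: 48 + 81 = 129 days.

129 days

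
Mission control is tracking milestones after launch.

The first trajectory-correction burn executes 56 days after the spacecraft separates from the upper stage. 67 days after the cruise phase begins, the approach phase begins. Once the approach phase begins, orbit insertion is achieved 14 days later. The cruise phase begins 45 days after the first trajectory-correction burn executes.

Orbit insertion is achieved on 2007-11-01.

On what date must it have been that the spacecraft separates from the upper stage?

Orbit insertion is achieved: Nov 1, 2007.
The approach phase begins: Nov 1, 2007 − 14 days = Oct 18, 2007.
The cruise phase begins: Oct 18, 2007 − 67 days = Aug 12, 2007.
The first trajectory-correction burn executes: Aug 12, 2007 − 45 days = Jun 28, 2007.
The spacecraft separates from the upper stage: Jun 28, 2007 − 56 days = May 3, 2007.

2007-05-03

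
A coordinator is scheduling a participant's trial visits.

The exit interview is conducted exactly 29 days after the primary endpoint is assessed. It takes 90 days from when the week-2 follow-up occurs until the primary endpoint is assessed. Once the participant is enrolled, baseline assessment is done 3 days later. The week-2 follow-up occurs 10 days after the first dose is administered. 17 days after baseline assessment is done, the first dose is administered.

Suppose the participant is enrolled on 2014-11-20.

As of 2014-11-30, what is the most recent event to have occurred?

Baseline assessment is done

The participant is enrolled: Nov 20, 2014.
Baseline assessment is done: Nov 20, 2014 + 3 days = Nov 23, 2014.
The first dose is administered: Nov 23, 2014 + 17 days = Dec 10, 2014.
The week-2 follow-up occurs: Dec 10, 2014 + 10 days = Dec 20, 2014.
The primary endpoint is assessed: Dec 20, 2014 + 90 days = Mar 20, 2015.
The exit interview is conducted: Mar 20, 2015 + 29 days = Apr 18, 2015.
Nov 30, 2014 falls between when baseline assessment is done (Nov 23, 2014) and when the first dose is administered (Dec 10, 2014).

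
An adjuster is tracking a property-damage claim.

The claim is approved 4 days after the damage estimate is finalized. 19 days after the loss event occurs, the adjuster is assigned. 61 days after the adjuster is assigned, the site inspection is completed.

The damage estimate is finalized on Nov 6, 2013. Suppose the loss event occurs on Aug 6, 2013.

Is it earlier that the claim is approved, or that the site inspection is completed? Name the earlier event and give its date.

The damage estimate is finalized: Nov 6, 2013.
The claim is approved: Nov 6, 2013 + 4 days = Nov 10, 2013.
The loss event occurs: Aug 6, 2013.
The adjuster is assigned: Aug 6, 2013 + 19 days = Aug 25, 2013.
The site inspection is completed: Aug 25, 2013 + 61 days = Oct 25, 2013.
Comparing: the claim is approved on Nov 10, 2013 vs the site inspection is completed on Oct 25, 2013. Earlier: the site inspection is completed.

The site inspection is completed — Oct 25, 2013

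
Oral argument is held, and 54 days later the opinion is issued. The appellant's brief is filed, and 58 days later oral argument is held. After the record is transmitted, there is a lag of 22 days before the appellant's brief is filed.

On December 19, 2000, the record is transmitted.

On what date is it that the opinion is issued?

May 2, 2001

The record is transmitted: Dec 19, 2000.
The appellant's brief is filed: Dec 19, 2000 + 22 days = Jan 10, 2001.
Oral argument is held: Jan 10, 2001 + 58 days = Mar 9, 2001.
The opinion is issued: Mar 9, 2001 + 54 days = May 2, 2001.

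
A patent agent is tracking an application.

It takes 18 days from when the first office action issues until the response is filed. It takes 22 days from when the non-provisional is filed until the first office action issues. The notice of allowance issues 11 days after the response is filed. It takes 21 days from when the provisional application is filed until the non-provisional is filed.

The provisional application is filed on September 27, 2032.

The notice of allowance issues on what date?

The provisional application is filed: Sep 27, 2032.
The non-provisional is filed: Sep 27, 2032 + 21 days = Oct 18, 2032.
The first office action issues: Oct 18, 2032 + 22 days = Nov 9, 2032.
The response is filed: Nov 9, 2032 + 18 days = Nov 27, 2032.
The notice of allowance issues: Nov 27, 2032 + 11 days = Dec 8, 2032.

December 8, 2032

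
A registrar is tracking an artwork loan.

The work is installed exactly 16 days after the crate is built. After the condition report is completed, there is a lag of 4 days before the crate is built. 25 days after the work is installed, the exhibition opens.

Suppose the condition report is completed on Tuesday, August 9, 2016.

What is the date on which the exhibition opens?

The condition report is completed: Aug 9, 2016.
The crate is built: Aug 9, 2016 + 4 days = Aug 13, 2016.
The work is installed: Aug 13, 2016 + 16 days = Aug 29, 2016.
The exhibition opens: Aug 29, 2016 + 25 days = Sep 23, 2016.

Friday, September 23, 2016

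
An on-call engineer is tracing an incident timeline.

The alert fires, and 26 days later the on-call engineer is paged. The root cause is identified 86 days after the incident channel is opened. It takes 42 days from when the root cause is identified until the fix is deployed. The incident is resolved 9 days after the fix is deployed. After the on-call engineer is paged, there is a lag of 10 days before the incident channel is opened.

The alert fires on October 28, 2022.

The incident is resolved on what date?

April 19, 2023

The alert fires: Oct 28, 2022.
The on-call engineer is paged: Oct 28, 2022 + 26 days = Nov 23, 2022.
The incident channel is opened: Nov 23, 2022 + 10 days = Dec 3, 2022.
The root cause is identified: Dec 3, 2022 + 86 days = Feb 27, 2023.
The fix is deployed: Feb 27, 2023 + 42 days = Apr 10, 2023.
The incident is resolved: Apr 10, 2023 + 9 days = Apr 19, 2023.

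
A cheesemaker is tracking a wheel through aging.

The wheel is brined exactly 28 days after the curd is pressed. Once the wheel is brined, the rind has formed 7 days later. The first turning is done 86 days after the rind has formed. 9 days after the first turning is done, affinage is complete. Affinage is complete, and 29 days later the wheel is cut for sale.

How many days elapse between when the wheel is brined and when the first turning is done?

93 days

Causal path: the wheel is brined → the rind has formed → the first turning is done.
Total delay along the path: 7 + 86 = 93 days.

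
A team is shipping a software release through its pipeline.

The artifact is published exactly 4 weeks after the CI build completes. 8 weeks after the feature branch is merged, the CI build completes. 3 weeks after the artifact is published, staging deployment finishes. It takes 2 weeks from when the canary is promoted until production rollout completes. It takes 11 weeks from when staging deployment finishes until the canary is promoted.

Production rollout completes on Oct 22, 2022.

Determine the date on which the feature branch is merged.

Production rollout completes: Oct 22, 2022.
The canary is promoted: Oct 22, 2022 − 2 weeks = Oct 8, 2022.
Staging deployment finishes: Oct 8, 2022 − 11 weeks = Jul 23, 2022.
The artifact is published: Jul 23, 2022 − 3 weeks = Jul 2, 2022.
The CI build completes: Jul 2, 2022 − 4 weeks = Jun 4, 2022.
The feature branch is merged: Jun 4, 2022 − 8 weeks = Apr 9, 2022.

Apr 9, 2022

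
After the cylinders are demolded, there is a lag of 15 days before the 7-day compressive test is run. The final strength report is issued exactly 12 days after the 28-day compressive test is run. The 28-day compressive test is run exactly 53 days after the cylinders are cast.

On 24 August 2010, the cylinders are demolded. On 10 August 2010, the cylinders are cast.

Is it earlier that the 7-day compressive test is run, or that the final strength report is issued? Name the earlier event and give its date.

The 7-day compressive test is run — 8 September 2010

The cylinders are demolded: Aug 24, 2010.
The 7-day compressive test is run: Aug 24, 2010 + 15 days = Sep 8, 2010.
The cylinders are cast: Aug 10, 2010.
The 28-day compressive test is run: Aug 10, 2010 + 53 days = Oct 2, 2010.
The final strength report is issued: Oct 2, 2010 + 12 days = Oct 14, 2010.
Comparing: the 7-day compressive test is run on Sep 8, 2010 vs the final strength report is issued on Oct 14, 2010. Earlier: the 7-day compressive test is run.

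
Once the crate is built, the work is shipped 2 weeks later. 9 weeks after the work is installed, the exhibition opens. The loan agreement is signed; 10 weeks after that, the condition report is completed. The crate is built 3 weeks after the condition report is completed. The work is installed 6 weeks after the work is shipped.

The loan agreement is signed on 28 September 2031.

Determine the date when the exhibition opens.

25 April 2032

The loan agreement is signed: Sep 28, 2031.
The condition report is completed: Sep 28, 2031 + 10 weeks = Dec 7, 2031.
The crate is built: Dec 7, 2031 + 3 weeks = Dec 28, 2031.
The work is shipped: Dec 28, 2031 + 2 weeks = Jan 11, 2032.
The work is installed: Jan 11, 2032 + 6 weeks = Feb 22, 2032.
The exhibition opens: Feb 22, 2032 + 9 weeks = Apr 25, 2032.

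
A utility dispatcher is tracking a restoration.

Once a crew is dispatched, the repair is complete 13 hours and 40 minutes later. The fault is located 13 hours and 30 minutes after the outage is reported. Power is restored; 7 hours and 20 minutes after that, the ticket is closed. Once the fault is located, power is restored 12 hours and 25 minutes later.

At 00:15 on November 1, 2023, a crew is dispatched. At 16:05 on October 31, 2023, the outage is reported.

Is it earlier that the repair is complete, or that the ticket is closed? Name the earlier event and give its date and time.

The repair is complete — 13:55 on November 1, 2023

A crew is dispatched: 00:15 Nov 1, 2023.
The repair is complete: 00:15 Nov 1, 2023 + 13h40m = 13:55 Nov 1, 2023.
The outage is reported: 16:05 Oct 31, 2023.
The fault is located: 16:05 Oct 31, 2023 + 13h30m = 05:35 Nov 1, 2023.
Power is restored: 05:35 Nov 1, 2023 + 12h25m = 18:00 Nov 1, 2023.
The ticket is closed: 18:00 Nov 1, 2023 + 7h20m = 01:20 Nov 2, 2023.
Comparing: the repair is complete at 13:55 Nov 1, 2023 vs the ticket is closed at 01:20 Nov 2, 2023. Earlier: the repair is complete.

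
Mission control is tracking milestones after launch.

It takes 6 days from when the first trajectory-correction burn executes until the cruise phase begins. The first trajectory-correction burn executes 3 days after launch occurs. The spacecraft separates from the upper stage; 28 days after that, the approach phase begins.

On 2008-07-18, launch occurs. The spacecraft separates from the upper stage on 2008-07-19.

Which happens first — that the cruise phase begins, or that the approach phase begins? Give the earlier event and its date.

The cruise phase begins — 2008-07-27

Launch occurs: Jul 18, 2008.
The first trajectory-correction burn executes: Jul 18, 2008 + 3 days = Jul 21, 2008.
The cruise phase begins: Jul 21, 2008 + 6 days = Jul 27, 2008.
The spacecraft separates from the upper stage: Jul 19, 2008.
The approach phase begins: Jul 19, 2008 + 28 days = Aug 16, 2008.
Comparing: the cruise phase begins on Jul 27, 2008 vs the approach phase begins on Aug 16, 2008. Earlier: the cruise phase begins.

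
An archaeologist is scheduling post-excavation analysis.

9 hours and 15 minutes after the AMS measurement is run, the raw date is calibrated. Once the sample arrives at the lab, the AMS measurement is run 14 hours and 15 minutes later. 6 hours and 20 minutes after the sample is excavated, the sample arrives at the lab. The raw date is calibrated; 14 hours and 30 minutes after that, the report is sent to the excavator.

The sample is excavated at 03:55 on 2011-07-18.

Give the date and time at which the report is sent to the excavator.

The sample is excavated: 03:55 Jul 18, 2011.
The sample arrives at the lab: 03:55 Jul 18, 2011 + 6h20m = 10:15 Jul 18, 2011.
The AMS measurement is run: 10:15 Jul 18, 2011 + 14h15m = 00:30 Jul 19, 2011.
The raw date is calibrated: 00:30 Jul 19, 2011 + 9h15m = 09:45 Jul 19, 2011.
The report is sent to the excavator: 09:45 Jul 19, 2011 + 14h30m = 00:15 Jul 20, 2011.

00:15 on 2011-07-20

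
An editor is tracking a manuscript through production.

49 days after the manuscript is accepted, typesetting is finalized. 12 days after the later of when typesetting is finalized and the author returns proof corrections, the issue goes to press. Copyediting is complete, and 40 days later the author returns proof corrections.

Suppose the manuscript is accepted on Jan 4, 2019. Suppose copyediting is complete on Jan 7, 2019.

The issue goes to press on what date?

Mar 6, 2019

The manuscript is accepted: Jan 4, 2019.
Typesetting is finalized: Jan 4, 2019 + 49 days = Feb 22, 2019.
Copyediting is complete: Jan 7, 2019.
The author returns proof corrections: Jan 7, 2019 + 40 days = Feb 16, 2019.
Both prerequisites met — typesetting is finalized (Feb 22, 2019), the author returns proof corrections (Feb 16, 2019); the later is Feb 22, 2019.
The issue goes to press: Feb 22, 2019 + 12 days = Mar 6, 2019.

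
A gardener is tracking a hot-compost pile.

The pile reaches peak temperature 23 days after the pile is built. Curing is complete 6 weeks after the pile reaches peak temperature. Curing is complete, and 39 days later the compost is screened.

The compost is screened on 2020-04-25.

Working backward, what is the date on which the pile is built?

2020-01-12

The compost is screened: Apr 25, 2020.
Curing is complete: Apr 25, 2020 − 39 days = Mar 17, 2020.
The pile reaches peak temperature: Mar 17, 2020 − 6 weeks = Feb 4, 2020.
The pile is built: Feb 4, 2020 − 23 days = Jan 12, 2020.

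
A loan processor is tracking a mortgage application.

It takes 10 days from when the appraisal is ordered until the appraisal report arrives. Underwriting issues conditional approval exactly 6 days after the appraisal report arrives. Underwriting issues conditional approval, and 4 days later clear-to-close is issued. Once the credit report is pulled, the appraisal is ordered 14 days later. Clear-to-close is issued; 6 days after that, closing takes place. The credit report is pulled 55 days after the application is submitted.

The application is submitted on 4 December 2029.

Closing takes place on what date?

9 March 2030

The application is submitted: Dec 4, 2029.
The credit report is pulled: Dec 4, 2029 + 55 days = Jan 28, 2030.
The appraisal is ordered: Jan 28, 2030 + 14 days = Feb 11, 2030.
The appraisal report arrives: Feb 11, 2030 + 10 days = Feb 21, 2030.
Underwriting issues conditional approval: Feb 21, 2030 + 6 days = Feb 27, 2030.
Clear-to-close is issued: Feb 27, 2030 + 4 days = Mar 3, 2030.
Closing takes place: Mar 3, 2030 + 6 days = Mar 9, 2030.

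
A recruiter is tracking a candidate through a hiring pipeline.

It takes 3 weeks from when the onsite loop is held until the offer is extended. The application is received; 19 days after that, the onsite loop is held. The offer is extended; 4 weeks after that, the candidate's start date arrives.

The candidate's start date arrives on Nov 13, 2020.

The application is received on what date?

The candidate's start date arrives: Nov 13, 2020.
The offer is extended: Nov 13, 2020 − 4 weeks = Oct 16, 2020.
The onsite loop is held: Oct 16, 2020 − 3 weeks = Sep 25, 2020.
The application is received: Sep 25, 2020 − 19 days = Sep 6, 2020.

Sep 6, 2020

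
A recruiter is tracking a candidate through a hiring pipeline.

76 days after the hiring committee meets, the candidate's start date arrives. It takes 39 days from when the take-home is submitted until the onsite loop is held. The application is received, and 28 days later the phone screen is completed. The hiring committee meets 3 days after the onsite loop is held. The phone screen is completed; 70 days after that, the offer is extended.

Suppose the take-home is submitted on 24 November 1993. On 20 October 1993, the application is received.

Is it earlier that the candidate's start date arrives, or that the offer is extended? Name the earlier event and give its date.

The offer is extended — 26 January 1994

The take-home is submitted: Nov 24, 1993.
The onsite loop is held: Nov 24, 1993 + 39 days = Jan 2, 1994.
The hiring committee meets: Jan 2, 1994 + 3 days = Jan 5, 1994.
The candidate's start date arrives: Jan 5, 1994 + 76 days = Mar 22, 1994.
The application is received: Oct 20, 1993.
The phone screen is completed: Oct 20, 1993 + 28 days = Nov 17, 1993.
The offer is extended: Nov 17, 1993 + 70 days = Jan 26, 1994.
Comparing: the candidate's start date arrives on Mar 22, 1994 vs the offer is extended on Jan 26, 1994. Earlier: the offer is extended.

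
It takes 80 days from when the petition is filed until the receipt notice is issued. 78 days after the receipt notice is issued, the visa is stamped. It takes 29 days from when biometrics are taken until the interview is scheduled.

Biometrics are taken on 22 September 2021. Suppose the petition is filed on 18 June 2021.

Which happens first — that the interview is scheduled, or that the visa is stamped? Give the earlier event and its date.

Biometrics are taken: Sep 22, 2021.
The interview is scheduled: Sep 22, 2021 + 29 days = Oct 21, 2021.
The petition is filed: Jun 18, 2021.
The receipt notice is issued: Jun 18, 2021 + 80 days = Sep 6, 2021.
The visa is stamped: Sep 6, 2021 + 78 days = Nov 23, 2021.
Comparing: the interview is scheduled on Oct 21, 2021 vs the visa is stamped on Nov 23, 2021. Earlier: the interview is scheduled.

The interview is scheduled — 21 October 2021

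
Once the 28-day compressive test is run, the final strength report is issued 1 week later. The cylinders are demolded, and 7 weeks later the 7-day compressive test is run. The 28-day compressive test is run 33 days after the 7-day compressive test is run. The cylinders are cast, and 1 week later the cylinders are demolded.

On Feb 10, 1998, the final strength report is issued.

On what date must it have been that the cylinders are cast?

Nov 6, 1997

The final strength report is issued: Feb 10, 1998.
The 28-day compressive test is run: Feb 10, 1998 − 1 week = Feb 3, 1998.
The 7-day compressive test is run: Feb 3, 1998 − 33 days = Jan 1, 1998.
The cylinders are demolded: Jan 1, 1998 − 7 weeks = Nov 13, 1997.
The cylinders are cast: Nov 13, 1997 − 1 week = Nov 6, 1997.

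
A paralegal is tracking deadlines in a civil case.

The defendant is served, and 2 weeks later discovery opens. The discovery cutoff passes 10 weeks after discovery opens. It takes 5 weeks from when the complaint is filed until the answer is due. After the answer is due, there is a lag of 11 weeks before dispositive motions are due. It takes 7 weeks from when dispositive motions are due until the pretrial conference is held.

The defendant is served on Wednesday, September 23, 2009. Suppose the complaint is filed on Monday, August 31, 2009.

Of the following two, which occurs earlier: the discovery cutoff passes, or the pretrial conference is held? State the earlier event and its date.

The discovery cutoff passes — Wednesday, December 16, 2009

The defendant is served: Sep 23, 2009.
Discovery opens: Sep 23, 2009 + 2 weeks = Oct 7, 2009.
The discovery cutoff passes: Oct 7, 2009 + 10 weeks = Dec 16, 2009.
The complaint is filed: Aug 31, 2009.
The answer is due: Aug 31, 2009 + 5 weeks = Oct 5, 2009.
Dispositive motions are due: Oct 5, 2009 + 11 weeks = Dec 21, 2009.
The pretrial conference is held: Dec 21, 2009 + 7 weeks = Feb 8, 2010.
Comparing: the discovery cutoff passes on Dec 16, 2009 vs the pretrial conference is held on Feb 8, 2010. Earlier: the discovery cutoff passes.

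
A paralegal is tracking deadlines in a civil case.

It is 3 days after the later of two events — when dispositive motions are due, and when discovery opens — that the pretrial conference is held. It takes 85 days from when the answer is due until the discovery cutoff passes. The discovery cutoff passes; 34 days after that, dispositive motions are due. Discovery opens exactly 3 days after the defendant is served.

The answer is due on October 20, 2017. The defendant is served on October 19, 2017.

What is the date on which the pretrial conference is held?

The answer is due: Oct 20, 2017.
The discovery cutoff passes: Oct 20, 2017 + 85 days = Jan 13, 2018.
Dispositive motions are due: Jan 13, 2018 + 34 days = Feb 16, 2018.
The defendant is served: Oct 19, 2017.
Discovery opens: Oct 19, 2017 + 3 days = Oct 22, 2017.
Both prerequisites met — dispositive motions are due (Feb 16, 2018), discovery opens (Oct 22, 2017); the later is Feb 16, 2018.
The pretrial conference is held: Feb 16, 2018 + 3 days = Feb 19, 2018.

February 19, 2018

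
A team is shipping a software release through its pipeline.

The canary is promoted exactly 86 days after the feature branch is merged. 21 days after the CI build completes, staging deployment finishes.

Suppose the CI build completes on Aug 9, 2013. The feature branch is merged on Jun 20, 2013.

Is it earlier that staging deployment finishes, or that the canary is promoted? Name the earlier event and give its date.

Staging deployment finishes — Aug 30, 2013

The CI build completes: Aug 9, 2013.
Staging deployment finishes: Aug 9, 2013 + 21 days = Aug 30, 2013.
The feature branch is merged: Jun 20, 2013.
The canary is promoted: Jun 20, 2013 + 86 days = Sep 14, 2013.
Comparing: staging deployment finishes on Aug 30, 2013 vs the canary is promoted on Sep 14, 2013. Earlier: staging deployment finishes.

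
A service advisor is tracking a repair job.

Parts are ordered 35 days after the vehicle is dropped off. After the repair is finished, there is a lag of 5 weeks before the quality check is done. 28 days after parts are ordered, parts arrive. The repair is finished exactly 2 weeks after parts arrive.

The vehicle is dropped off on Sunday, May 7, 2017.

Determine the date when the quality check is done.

The vehicle is dropped off: May 7, 2017.
Parts are ordered: May 7, 2017 + 35 days = Jun 11, 2017.
Parts arrive: Jun 11, 2017 + 28 days = Jul 9, 2017.
The repair is finished: Jul 9, 2017 + 2 weeks = Jul 23, 2017.
The quality check is done: Jul 23, 2017 + 5 weeks = Aug 27, 2017.

Sunday, August 27, 2017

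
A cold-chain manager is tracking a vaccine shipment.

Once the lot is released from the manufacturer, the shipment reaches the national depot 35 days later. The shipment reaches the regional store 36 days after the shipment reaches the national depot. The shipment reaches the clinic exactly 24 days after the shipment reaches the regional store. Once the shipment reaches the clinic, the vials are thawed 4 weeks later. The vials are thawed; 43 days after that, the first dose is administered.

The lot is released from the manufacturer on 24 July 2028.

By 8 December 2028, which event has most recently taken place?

The lot is released from the manufacturer: Jul 24, 2028.
The shipment reaches the national depot: Jul 24, 2028 + 35 days = Aug 28, 2028.
The shipment reaches the regional store: Aug 28, 2028 + 36 days = Oct 3, 2028.
The shipment reaches the clinic: Oct 3, 2028 + 24 days = Oct 27, 2028.
The vials are thawed: Oct 27, 2028 + 4 weeks = Nov 24, 2028.
The first dose is administered: Nov 24, 2028 + 43 days = Jan 6, 2029.
Dec 8, 2028 falls between when the vials are thawed (Nov 24, 2028) and when the first dose is administered (Jan 6, 2029).

The vials are thawed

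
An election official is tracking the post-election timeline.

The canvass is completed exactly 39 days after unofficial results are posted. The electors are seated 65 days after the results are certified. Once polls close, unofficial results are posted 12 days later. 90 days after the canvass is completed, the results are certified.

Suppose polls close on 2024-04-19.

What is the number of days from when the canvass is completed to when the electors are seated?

Causal path: the canvass is completed → the results are certified → the electors are seated.
Total delay along the path: 90 + 65 = 155 days.

155 days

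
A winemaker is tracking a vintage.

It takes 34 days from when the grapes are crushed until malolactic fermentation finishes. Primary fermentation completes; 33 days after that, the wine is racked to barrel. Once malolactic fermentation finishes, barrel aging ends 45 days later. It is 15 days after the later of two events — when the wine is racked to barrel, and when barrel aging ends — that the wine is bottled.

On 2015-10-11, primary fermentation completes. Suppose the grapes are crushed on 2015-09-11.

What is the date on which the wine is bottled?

2015-12-14

Primary fermentation completes: Oct 11, 2015.
The wine is racked to barrel: Oct 11, 2015 + 33 days = Nov 13, 2015.
The grapes are crushed: Sep 11, 2015.
Malolactic fermentation finishes: Sep 11, 2015 + 34 days = Oct 15, 2015.
Barrel aging ends: Oct 15, 2015 + 45 days = Nov 29, 2015.
Both prerequisites met — the wine is racked to barrel (Nov 13, 2015), barrel aging ends (Nov 29, 2015); the later is Nov 29, 2015.
The wine is bottled: Nov 29, 2015 + 15 days = Dec 14, 2015.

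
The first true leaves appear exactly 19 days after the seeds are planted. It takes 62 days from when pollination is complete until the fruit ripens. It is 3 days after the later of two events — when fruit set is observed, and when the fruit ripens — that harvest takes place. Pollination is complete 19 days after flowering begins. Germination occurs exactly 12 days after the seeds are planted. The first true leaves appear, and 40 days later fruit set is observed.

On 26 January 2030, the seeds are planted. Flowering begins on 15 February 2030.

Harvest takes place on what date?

The seeds are planted: Jan 26, 2030.
The first true leaves appear: Jan 26, 2030 + 19 days = Feb 14, 2030.
Fruit set is observed: Feb 14, 2030 + 40 days = Mar 26, 2030.
Flowering begins: Feb 15, 2030.
Pollination is complete: Feb 15, 2030 + 19 days = Mar 6, 2030.
The fruit ripens: Mar 6, 2030 + 62 days = May 7, 2030.
Both prerequisites met — fruit set is observed (Mar 26, 2030), the fruit ripens (May 7, 2030); the later is May 7, 2030.
Harvest takes place: May 7, 2030 + 3 days = May 10, 2030.

10 May 2030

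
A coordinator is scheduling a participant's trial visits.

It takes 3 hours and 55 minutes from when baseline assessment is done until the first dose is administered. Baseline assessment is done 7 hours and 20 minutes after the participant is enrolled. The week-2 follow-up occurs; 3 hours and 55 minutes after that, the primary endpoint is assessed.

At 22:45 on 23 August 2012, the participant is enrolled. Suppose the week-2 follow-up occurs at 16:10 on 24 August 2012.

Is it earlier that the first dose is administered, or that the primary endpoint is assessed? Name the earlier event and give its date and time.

The first dose is administered — 10:00 on 24 August 2012

The participant is enrolled: 22:45 Aug 23, 2012.
Baseline assessment is done: 22:45 Aug 23, 2012 + 7h20m = 06:05 Aug 24, 2012.
The first dose is administered: 06:05 Aug 24, 2012 + 3h55m = 10:00 Aug 24, 2012.
The week-2 follow-up occurs: 16:10 Aug 24, 2012.
The primary endpoint is assessed: 16:10 Aug 24, 2012 + 3h55m = 20:05 Aug 24, 2012.
Comparing: the first dose is administered at 10:00 Aug 24, 2012 vs the primary endpoint is assessed at 20:05 Aug 24, 2012. Earlier: the first dose is administered.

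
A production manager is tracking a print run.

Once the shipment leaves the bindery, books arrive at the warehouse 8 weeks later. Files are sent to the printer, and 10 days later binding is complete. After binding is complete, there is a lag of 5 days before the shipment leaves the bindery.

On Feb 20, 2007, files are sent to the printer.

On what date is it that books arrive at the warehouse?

Files are sent to the printer: Feb 20, 2007.
Binding is complete: Feb 20, 2007 + 10 days = Mar 2, 2007.
The shipment leaves the bindery: Mar 2, 2007 + 5 days = Mar 7, 2007.
Books arrive at the warehouse: Mar 7, 2007 + 8 weeks = May 2, 2007.

May 2, 2007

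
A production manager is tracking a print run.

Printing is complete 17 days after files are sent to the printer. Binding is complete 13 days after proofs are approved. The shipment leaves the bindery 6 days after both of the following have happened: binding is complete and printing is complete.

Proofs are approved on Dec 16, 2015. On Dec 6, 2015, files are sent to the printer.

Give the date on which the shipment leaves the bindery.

Proofs are approved: Dec 16, 2015.
Binding is complete: Dec 16, 2015 + 13 days = Dec 29, 2015.
Files are sent to the printer: Dec 6, 2015.
Printing is complete: Dec 6, 2015 + 17 days = Dec 23, 2015.
Both prerequisites met — binding is complete (Dec 29, 2015), printing is complete (Dec 23, 2015); the later is Dec 29, 2015.
The shipment leaves the bindery: Dec 29, 2015 + 6 days = Jan 4, 2016.

Jan 4, 2016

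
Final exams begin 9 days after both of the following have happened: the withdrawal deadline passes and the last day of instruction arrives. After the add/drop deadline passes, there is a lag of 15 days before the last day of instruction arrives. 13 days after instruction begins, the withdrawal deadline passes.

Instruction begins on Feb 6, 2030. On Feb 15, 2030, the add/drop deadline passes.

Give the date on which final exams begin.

Instruction begins: Feb 6, 2030.
The withdrawal deadline passes: Feb 6, 2030 + 13 days = Feb 19, 2030.
The add/drop deadline passes: Feb 15, 2030.
The last day of instruction arrives: Feb 15, 2030 + 15 days = Mar 2, 2030.
Both prerequisites met — the withdrawal deadline passes (Feb 19, 2030), the last day of instruction arrives (Mar 2, 2030); the later is Mar 2, 2030.
Final exams begin: Mar 2, 2030 + 9 days = Mar 11, 2030.

Mar 11, 2030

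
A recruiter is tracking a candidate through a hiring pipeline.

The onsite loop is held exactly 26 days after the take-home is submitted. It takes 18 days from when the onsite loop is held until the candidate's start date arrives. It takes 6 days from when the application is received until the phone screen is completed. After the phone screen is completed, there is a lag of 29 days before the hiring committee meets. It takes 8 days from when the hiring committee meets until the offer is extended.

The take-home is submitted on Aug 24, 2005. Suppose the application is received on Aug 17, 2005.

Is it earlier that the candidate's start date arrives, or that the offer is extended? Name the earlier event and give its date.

The offer is extended — Sep 29, 2005

The take-home is submitted: Aug 24, 2005.
The onsite loop is held: Aug 24, 2005 + 26 days = Sep 19, 2005.
The candidate's start date arrives: Sep 19, 2005 + 18 days = Oct 7, 2005.
The application is received: Aug 17, 2005.
The phone screen is completed: Aug 17, 2005 + 6 days = Aug 23, 2005.
The hiring committee meets: Aug 23, 2005 + 29 days = Sep 21, 2005.
The offer is extended: Sep 21, 2005 + 8 days = Sep 29, 2005.
Comparing: the candidate's start date arrives on Oct 7, 2005 vs the offer is extended on Sep 29, 2005. Earlier: the offer is extended.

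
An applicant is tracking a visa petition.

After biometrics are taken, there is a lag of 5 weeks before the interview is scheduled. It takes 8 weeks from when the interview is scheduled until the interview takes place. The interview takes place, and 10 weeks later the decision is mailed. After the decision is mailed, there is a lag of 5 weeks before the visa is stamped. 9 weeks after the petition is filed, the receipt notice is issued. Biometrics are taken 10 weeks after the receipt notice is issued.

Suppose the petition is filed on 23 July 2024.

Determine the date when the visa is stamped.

17 June 2025

The petition is filed: Jul 23, 2024.
The receipt notice is issued: Jul 23, 2024 + 9 weeks = Sep 24, 2024.
Biometrics are taken: Sep 24, 2024 + 10 weeks = Dec 3, 2024.
The interview is scheduled: Dec 3, 2024 + 5 weeks = Jan 7, 2025.
The interview takes place: Jan 7, 2025 + 8 weeks = Mar 4, 2025.
The decision is mailed: Mar 4, 2025 + 10 weeks = May 13, 2025.
The visa is stamped: May 13, 2025 + 5 weeks = Jun 17, 2025.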